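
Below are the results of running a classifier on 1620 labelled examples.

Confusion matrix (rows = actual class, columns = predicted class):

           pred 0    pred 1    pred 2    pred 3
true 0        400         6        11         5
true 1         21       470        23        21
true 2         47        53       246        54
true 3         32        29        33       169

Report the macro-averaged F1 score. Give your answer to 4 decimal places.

0.7695

Per-class F1 score (2·TP/(2·TP+FP+FN)):
  0: TP=400, FP=21+47+32=100, FN=6+11+5=22 → 800/922 = 0.86768
  1: TP=470, FP=6+53+29=88, FN=21+23+21=65 → 940/1093 = 0.86002
  2: TP=246, FP=11+23+33=67, FN=47+53+54=154 → 492/713 = 0.69004
  3: TP=169, FP=5+21+54=80, FN=32+29+33=94 → 338/512 = 0.66016
Macro-F1 score = mean = (0.86768 + 0.86002 + 0.69004 + 0.66016) / 4 = 0.7695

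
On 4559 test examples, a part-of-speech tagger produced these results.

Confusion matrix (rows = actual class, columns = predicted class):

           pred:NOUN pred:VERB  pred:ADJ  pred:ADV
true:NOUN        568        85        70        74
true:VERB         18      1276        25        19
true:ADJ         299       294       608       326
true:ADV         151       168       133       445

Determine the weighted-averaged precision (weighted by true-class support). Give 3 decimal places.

Per-class precision (TP/(TP+FP)):
  NOUN: TP=568, FP=18+299+151=468 → 568/1036 = 0.5483
  VERB: TP=1276, FP=85+294+168=547 → 1276/1823 = 0.6999
  ADJ: TP=608, FP=70+25+133=228 → 608/836 = 0.7273
  ADV: TP=445, FP=74+19+326=419 → 445/864 = 0.5150
Weighted-precision = Σ (supportᵢ/N)·precisionᵢ with N=4559: (797/4559)·0.5483 + (1338/4559)·0.6999 + (1527/4559)·0.7273 + (897/4559)·0.5150 = 0.646

0.646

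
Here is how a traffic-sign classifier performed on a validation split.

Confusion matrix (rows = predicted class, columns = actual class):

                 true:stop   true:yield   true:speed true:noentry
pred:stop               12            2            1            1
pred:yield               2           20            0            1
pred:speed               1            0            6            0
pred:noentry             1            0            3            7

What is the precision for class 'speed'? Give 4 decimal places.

Treat 'speed' as positive and all other classes as negative.
precision = TP/(TP+FP).
speed: TP=6, FP=1+0+0=1 → 6/7 = 0.85714

0.8571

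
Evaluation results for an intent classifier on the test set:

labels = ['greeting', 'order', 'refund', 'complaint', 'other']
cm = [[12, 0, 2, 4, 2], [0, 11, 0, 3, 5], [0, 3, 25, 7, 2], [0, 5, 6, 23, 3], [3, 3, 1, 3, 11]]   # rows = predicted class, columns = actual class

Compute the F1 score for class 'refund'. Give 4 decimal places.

0.7042

Take TP from the diagonal, FP from the rest of the 'refund' prediction marginal, FN from the rest of the 'refund' actual marginal.
F1 score = 2·TP/(2·TP+FP+FN).
refund: TP=25, FP=0+3+7+2=12, FN=2+0+6+1=9 → 50/71 = 0.70423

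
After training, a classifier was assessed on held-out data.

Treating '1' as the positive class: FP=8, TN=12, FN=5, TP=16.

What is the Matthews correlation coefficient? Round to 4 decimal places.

0.3672

MCC = (TP·TN − FP·FN) / √((TP+FP)(TP+FN)(TN+FP)(TN+FN))
Numerator = 16·12 − 8·5 = 152
Denominator = √(24·21·20·17) = √171360 = 413.9565
MCC = 152 / 413.9565 = 0.3672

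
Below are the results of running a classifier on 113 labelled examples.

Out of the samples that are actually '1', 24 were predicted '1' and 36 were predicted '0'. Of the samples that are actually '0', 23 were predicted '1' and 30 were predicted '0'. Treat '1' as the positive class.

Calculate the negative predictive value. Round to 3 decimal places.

0.455

NPV = TN/(TN+FN) = 30/(30+36) = 0.455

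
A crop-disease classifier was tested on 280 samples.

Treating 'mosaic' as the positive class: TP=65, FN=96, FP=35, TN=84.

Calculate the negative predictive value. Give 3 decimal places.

0.467

NPV = TN/(TN+FN) = 84/(84+96) = 0.467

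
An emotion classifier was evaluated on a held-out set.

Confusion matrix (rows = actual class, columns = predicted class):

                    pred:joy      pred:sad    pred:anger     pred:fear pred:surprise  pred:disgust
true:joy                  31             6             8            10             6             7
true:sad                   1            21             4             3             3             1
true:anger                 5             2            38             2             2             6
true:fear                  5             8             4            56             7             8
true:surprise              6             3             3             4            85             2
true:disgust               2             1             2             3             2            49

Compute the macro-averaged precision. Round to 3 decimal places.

Per-class precision (TP/(TP+FP)):
  joy: TP=31, FP=1+5+5+6+2=19 → 31/50 = 0.6200
  sad: TP=21, FP=6+2+8+3+1=20 → 21/41 = 0.5122
  anger: TP=38, FP=8+4+4+3+2=21 → 38/59 = 0.6441
  fear: TP=56, FP=10+3+2+4+3=22 → 56/78 = 0.7179
  surprise: TP=85, FP=6+3+2+7+2=20 → 85/105 = 0.8095
  disgust: TP=49, FP=7+1+6+8+2=24 → 49/73 = 0.6712
Macro-precision = mean = (0.6200 + 0.5122 + 0.6441 + 0.7179 + 0.8095 + 0.6712) / 6 = 0.662

0.662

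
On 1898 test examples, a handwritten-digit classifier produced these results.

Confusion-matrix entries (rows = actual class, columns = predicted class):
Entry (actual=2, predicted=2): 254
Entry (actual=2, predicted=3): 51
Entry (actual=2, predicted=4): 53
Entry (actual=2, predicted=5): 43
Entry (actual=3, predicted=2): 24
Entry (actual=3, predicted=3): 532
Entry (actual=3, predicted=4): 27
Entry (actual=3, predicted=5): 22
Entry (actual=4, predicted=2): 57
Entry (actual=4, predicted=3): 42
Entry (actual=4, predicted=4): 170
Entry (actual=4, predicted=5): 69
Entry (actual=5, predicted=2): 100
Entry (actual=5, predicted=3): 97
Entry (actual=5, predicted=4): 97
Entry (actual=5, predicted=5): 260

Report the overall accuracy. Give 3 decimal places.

Accuracy = trace / total = (254+532+170+260=1216) / 1898 = 1216/1898 = 0.641

0.641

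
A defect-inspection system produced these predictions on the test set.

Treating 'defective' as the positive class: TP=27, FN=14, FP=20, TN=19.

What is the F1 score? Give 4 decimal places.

Precision = TP/(TP+FP) = 27/47 = 0.5745
Recall = TP/(TP+FN) = 27/41 = 0.6585
F1 = 2·TP/(2·TP+FP+FN) = 54/88 = 0.6136

0.6136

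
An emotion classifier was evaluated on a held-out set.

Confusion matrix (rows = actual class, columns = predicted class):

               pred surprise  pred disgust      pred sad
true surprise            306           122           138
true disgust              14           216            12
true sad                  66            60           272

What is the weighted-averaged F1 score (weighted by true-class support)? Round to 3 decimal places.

0.656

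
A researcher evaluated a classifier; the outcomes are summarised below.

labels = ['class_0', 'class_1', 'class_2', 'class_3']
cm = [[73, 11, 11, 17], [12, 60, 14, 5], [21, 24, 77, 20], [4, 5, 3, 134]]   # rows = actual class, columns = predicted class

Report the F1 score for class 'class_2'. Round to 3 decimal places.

One-vs-rest for 'class_2': TP = diagonal; FP = other classes predicted 'class_2'; FN = 'class_2' predicted as other.
F1 score = 2·TP/(2·TP+FP+FN).
class_2: TP=77, FP=11+14+3=28, FN=21+24+20=65 → 154/247 = 0.6235

0.623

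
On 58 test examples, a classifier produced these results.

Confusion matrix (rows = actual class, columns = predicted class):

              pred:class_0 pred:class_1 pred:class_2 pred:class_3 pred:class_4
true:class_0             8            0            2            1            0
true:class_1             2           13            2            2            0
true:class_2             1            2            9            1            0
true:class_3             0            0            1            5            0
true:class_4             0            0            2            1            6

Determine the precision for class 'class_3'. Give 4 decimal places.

0.5000

Treat 'class_3' as positive and all other classes as negative.
precision = TP/(TP+FP).
class_3: TP=5, FP=1+2+1+1=5 → 5/10 = 0.50000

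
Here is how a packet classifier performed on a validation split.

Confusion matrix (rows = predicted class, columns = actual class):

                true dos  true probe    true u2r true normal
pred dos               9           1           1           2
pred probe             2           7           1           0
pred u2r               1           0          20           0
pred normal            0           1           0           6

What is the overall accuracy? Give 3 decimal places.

0.824

Accuracy = trace / total = (9+7+20+6=42) / 51 = 42/51 = 0.824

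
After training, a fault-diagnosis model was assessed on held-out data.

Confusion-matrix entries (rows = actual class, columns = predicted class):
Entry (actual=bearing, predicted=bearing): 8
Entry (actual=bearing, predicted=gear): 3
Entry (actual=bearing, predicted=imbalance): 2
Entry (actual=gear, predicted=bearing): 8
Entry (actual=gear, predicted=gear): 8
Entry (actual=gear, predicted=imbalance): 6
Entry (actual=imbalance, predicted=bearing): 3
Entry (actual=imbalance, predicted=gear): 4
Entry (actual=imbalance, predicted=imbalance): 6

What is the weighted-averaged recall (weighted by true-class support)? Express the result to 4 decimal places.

0.4583

Per-class recall (TP/(TP+FN)):
  bearing: TP=8, FN=3+2=5 → 8/13 = 0.61538
  gear: TP=8, FN=8+6=14 → 8/22 = 0.36364
  imbalance: TP=6, FN=3+4=7 → 6/13 = 0.46154
Weighted-recall = Σ (supportᵢ/N)·recallᵢ with N=48: (13/48)·0.61538 + (22/48)·0.36364 + (13/48)·0.46154 = 0.4583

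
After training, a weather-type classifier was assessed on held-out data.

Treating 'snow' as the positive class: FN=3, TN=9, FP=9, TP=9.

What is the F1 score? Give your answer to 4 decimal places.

0.6000

Precision = TP/(TP+FP) = 9/18 = 0.5000
Recall = TP/(TP+FN) = 9/12 = 0.7500
F1 = 2·TP/(2·TP+FP+FN) = 18/30 = 0.6000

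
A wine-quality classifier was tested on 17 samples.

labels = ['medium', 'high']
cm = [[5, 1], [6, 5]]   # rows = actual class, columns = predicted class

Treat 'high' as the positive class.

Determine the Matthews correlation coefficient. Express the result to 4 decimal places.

0.2879

MCC = (TP·TN − FP·FN) / √((TP+FP)(TP+FN)(TN+FP)(TN+FN))
Numerator = 5·5 − 1·6 = 19
Denominator = √(6·11·6·11) = √4356 = 66.0000
MCC = 19 / 66.0000 = 0.2879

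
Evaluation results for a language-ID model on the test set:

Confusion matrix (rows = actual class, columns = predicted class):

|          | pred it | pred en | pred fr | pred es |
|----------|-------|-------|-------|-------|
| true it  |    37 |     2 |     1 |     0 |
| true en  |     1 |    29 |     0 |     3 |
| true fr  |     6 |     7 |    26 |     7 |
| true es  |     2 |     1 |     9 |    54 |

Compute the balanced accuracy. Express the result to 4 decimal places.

Balanced accuracy = mean of per-class recall.
  it: recall = 37/40 = 0.92500
  en: recall = 29/33 = 0.87879
  fr: recall = 26/46 = 0.56522
  es: recall = 54/66 = 0.81818
Mean = (0.92500 + 0.87879 + 0.56522 + 0.81818) / 4 = 0.7968

0.7968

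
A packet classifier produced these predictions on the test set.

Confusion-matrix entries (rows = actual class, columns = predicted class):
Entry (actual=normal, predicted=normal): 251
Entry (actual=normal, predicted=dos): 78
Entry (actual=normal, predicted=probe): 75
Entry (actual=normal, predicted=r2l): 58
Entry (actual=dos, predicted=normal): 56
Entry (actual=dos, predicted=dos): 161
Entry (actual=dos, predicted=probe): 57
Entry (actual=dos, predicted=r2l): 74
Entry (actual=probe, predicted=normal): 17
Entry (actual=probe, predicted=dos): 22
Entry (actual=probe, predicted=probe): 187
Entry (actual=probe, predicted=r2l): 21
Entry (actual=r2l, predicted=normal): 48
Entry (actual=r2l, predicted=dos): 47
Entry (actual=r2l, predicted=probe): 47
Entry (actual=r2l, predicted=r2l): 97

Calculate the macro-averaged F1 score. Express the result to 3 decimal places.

0.525

Per-class F1 score (2·TP/(2·TP+FP+FN)):
  normal: TP=251, FP=56+17+48=121, FN=78+75+58=211 → 502/834 = 0.6019
  dos: TP=161, FP=78+22+47=147, FN=56+57+74=187 → 322/656 = 0.4909
  probe: TP=187, FP=75+57+47=179, FN=17+22+21=60 → 374/613 = 0.6101
  r2l: TP=97, FP=58+74+21=153, FN=48+47+47=142 → 194/489 = 0.3967
Macro-F1 score = mean = (0.6019 + 0.4909 + 0.6101 + 0.3967) / 4 = 0.525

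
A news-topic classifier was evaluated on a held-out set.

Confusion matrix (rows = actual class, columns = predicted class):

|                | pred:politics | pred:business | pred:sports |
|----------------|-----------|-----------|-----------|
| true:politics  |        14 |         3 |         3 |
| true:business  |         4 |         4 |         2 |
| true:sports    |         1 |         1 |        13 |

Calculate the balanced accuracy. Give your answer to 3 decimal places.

0.656

Balanced accuracy = mean of per-class recall.
  politics: recall = 14/20 = 0.7000
  business: recall = 4/10 = 0.4000
  sports: recall = 13/15 = 0.8667
Mean = (0.7000 + 0.4000 + 0.8667) / 3 = 0.656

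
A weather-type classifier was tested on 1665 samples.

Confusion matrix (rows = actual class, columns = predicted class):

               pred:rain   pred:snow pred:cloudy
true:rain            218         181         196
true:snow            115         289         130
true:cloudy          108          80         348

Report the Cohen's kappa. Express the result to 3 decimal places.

0.273

Observed agreement pₒ = trace/N = 855/1665 = 0.5135
Expected agreement pₑ = Σ (rowᵢ·colᵢ)/N² = (595·441 + 534·550 + 536·674)/1665² = 0.3309
κ = (pₒ − pₑ)/(1 − pₑ) = (0.5135 − 0.3309)/(1 − 0.3309) = 0.273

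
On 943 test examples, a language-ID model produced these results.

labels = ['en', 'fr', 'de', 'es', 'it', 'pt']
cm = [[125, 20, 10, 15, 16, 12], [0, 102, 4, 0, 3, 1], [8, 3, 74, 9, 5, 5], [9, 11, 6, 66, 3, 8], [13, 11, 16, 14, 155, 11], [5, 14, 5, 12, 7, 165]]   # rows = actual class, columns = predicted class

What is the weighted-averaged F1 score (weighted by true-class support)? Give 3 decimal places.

0.729

Per-class F1 score (2·TP/(2·TP+FP+FN)):
  en: TP=125, FP=0+8+9+13+5=35, FN=20+10+15+16+12=73 → 250/358 = 0.6983
  fr: TP=102, FP=20+3+11+11+14=59, FN=0+4+0+3+1=8 → 204/271 = 0.7528
  de: TP=74, FP=10+4+6+16+5=41, FN=8+3+9+5+5=30 → 148/219 = 0.6758
  es: TP=66, FP=15+0+9+14+12=50, FN=9+11+6+3+8=37 → 132/219 = 0.6027
  it: TP=155, FP=16+3+5+3+7=34, FN=13+11+16+14+11=65 → 310/409 = 0.7579
  pt: TP=165, FP=12+1+5+8+11=37, FN=5+14+5+12+7=43 → 330/410 = 0.8049
Weighted-F1 score = Σ (supportᵢ/N)·F1 scoreᵢ with N=943: (198/943)·0.6983 + (110/943)·0.7528 + (104/943)·0.6758 + (103/943)·0.6027 + (220/943)·0.7579 + (208/943)·0.8049 = 0.729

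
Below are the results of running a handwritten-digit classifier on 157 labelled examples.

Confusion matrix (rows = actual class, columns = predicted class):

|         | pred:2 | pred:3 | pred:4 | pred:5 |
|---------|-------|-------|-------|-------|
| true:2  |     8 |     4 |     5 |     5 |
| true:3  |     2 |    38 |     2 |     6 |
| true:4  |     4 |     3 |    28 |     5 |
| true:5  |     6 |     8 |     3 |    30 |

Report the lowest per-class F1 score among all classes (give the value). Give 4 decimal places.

0.3810

Per-class F1 score (2·TP/(2·TP+FP+FN)):
  2: TP=8, FP=2+4+6=12, FN=4+5+5=14 → 16/42 = 0.38095
  3: TP=38, FP=4+3+8=15, FN=2+2+6=10 → 76/101 = 0.75248
  4: TP=28, FP=5+2+3=10, FN=4+3+5=12 → 56/78 = 0.71795
  5: TP=30, FP=5+6+5=16, FN=6+8+3=17 → 60/93 = 0.64516
Lowest is class '2' with F1 score = 0.3810.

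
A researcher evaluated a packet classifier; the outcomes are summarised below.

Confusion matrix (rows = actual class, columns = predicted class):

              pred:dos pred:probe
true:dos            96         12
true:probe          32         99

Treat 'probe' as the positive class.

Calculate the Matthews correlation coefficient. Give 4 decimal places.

MCC = (TP·TN − FP·FN) / √((TP+FP)(TP+FN)(TN+FP)(TN+FN))
Numerator = 99·96 − 12·32 = 9120
Denominator = √(111·131·108·128) = √201014784 = 14177.9683
MCC = 9120 / 14177.9683 = 0.6433

0.6433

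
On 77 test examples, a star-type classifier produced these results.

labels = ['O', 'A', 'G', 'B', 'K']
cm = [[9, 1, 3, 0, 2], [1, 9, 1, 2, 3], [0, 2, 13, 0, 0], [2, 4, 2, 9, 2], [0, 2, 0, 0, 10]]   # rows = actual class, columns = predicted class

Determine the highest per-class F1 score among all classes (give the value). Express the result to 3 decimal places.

Per-class F1 score (2·TP/(2·TP+FP+FN)):
  O: TP=9, FP=1+0+2+0=3, FN=1+3+0+2=6 → 18/27 = 0.6667
  A: TP=9, FP=1+2+4+2=9, FN=1+1+2+3=7 → 18/34 = 0.5294
  G: TP=13, FP=3+1+2+0=6, FN=0+2+0+0=2 → 26/34 = 0.7647
  B: TP=9, FP=0+2+0+0=2, FN=2+4+2+2=10 → 18/30 = 0.6000
  K: TP=10, FP=2+3+0+2=7, FN=0+2+0+0=2 → 20/29 = 0.6897
Highest is class 'G' with F1 score = 0.765.

0.765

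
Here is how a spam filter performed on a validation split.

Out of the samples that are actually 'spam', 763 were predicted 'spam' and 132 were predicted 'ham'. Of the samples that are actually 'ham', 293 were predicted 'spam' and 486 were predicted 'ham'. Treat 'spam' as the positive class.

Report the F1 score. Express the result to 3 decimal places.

Precision = TP/(TP+FP) = 763/1056 = 0.7225
Recall = TP/(TP+FN) = 763/895 = 0.8525
F1 = 2·TP/(2·TP+FP+FN) = 1526/1951 = 0.782

0.782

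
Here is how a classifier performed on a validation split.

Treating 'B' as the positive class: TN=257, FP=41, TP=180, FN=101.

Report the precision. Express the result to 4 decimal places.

Precision = TP/(TP+FP) = 180/(180+41) = 180/221 = 0.8145

0.8145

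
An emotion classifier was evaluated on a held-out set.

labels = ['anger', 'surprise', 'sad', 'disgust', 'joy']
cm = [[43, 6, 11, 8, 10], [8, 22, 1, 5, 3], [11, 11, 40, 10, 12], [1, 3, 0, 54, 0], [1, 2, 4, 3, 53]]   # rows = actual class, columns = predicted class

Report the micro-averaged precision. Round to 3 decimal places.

0.658

Micro-averaging pools counts across classes: ΣTP=212, ΣFP=110, ΣFN=110.
Micro-precision = TP/(TP+FP) on pooled counts = 0.658 (equals overall accuracy in single-label multiclass).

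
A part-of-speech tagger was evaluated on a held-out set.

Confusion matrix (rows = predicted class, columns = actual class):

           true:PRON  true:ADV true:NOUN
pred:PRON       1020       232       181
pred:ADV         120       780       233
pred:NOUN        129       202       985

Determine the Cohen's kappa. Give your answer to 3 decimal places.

0.576

Observed agreement pₒ = trace/N = 2785/3882 = 0.7174
Expected agreement pₑ = Σ (rowᵢ·colᵢ)/N² = (1269·1433 + 1214·1133 + 1399·1316)/3882² = 0.3341
κ = (pₒ − pₑ)/(1 − pₑ) = (0.7174 − 0.3341)/(1 − 0.3341) = 0.576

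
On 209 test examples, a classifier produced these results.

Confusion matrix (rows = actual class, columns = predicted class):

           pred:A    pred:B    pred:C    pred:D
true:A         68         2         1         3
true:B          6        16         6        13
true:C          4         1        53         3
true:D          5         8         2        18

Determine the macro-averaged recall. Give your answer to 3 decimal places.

0.681

Per-class recall (TP/(TP+FN)):
  A: TP=68, FN=2+1+3=6 → 68/74 = 0.9189
  B: TP=16, FN=6+6+13=25 → 16/41 = 0.3902
  C: TP=53, FN=4+1+3=8 → 53/61 = 0.8689
  D: TP=18, FN=5+8+2=15 → 18/33 = 0.5455
Macro-recall = mean = (0.9189 + 0.3902 + 0.8689 + 0.5455) / 4 = 0.681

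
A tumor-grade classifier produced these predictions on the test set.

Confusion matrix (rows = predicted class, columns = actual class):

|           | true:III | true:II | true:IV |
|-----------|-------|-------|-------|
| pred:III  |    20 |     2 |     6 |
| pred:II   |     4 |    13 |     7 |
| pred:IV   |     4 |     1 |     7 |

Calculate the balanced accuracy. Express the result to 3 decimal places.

0.626

Balanced accuracy = mean of per-class recall.
  III: recall = 20/28 = 0.7143
  II: recall = 13/16 = 0.8125
  IV: recall = 7/20 = 0.3500
Mean = (0.7143 + 0.8125 + 0.3500) / 3 = 0.626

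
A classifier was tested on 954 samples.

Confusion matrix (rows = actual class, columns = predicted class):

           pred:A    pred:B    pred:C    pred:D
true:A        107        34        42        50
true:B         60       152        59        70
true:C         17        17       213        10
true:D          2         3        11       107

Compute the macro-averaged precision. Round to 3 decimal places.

Per-class precision (TP/(TP+FP)):
  A: TP=107, FP=60+17+2=79 → 107/186 = 0.5753
  B: TP=152, FP=34+17+3=54 → 152/206 = 0.7379
  C: TP=213, FP=42+59+11=112 → 213/325 = 0.6554
  D: TP=107, FP=50+70+10=130 → 107/237 = 0.4515
Macro-precision = mean = (0.5753 + 0.7379 + 0.6554 + 0.4515) / 4 = 0.605

0.605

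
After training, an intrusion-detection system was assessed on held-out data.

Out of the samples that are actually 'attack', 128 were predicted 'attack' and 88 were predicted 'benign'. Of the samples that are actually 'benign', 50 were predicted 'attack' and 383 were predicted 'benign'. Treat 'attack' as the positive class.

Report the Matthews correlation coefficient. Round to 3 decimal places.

MCC = (TP·TN − FP·FN) / √((TP+FP)(TP+FN)(TN+FP)(TN+FN))
Numerator = 128·383 − 50·88 = 44624
Denominator = √(178·216·433·471) = √7841200464 = 88550.5532
MCC = 44624 / 88550.5532 = 0.504

0.504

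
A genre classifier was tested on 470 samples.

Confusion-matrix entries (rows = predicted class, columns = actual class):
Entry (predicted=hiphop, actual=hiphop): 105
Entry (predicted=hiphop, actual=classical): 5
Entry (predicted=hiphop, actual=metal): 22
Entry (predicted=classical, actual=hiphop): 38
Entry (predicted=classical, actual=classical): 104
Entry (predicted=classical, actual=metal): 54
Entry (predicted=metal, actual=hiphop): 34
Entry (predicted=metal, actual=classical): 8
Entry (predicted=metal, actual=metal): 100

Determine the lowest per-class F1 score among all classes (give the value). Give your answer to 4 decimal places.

0.6289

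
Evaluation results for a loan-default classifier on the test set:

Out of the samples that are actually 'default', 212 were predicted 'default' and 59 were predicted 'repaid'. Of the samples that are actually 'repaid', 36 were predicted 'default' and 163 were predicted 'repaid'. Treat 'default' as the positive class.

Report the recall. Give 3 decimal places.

0.782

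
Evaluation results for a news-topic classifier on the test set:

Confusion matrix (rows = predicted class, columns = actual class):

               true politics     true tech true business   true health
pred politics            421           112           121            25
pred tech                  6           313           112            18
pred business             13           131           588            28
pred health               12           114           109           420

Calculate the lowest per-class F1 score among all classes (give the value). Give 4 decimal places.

Per-class F1 score (2·TP/(2·TP+FP+FN)):
  politics: TP=421, FP=112+121+25=258, FN=6+13+12=31 → 842/1131 = 0.74447
  tech: TP=313, FP=6+112+18=136, FN=112+131+114=357 → 626/1119 = 0.55943
  business: TP=588, FP=13+131+28=172, FN=121+112+109=342 → 1176/1690 = 0.69586
  health: TP=420, FP=12+114+109=235, FN=25+18+28=71 → 840/1146 = 0.73298
Lowest is class 'tech' with F1 score = 0.5594.

0.5594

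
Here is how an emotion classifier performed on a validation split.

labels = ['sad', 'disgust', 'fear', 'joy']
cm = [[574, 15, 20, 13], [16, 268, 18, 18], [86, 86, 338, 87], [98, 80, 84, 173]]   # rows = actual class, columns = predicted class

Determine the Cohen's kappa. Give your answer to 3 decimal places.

Observed agreement pₒ = trace/N = 1353/1974 = 0.6854
Expected agreement pₑ = Σ (rowᵢ·colᵢ)/N² = (622·774 + 320·449 + 597·460 + 435·291)/1974² = 0.2634
κ = (pₒ − pₑ)/(1 − pₑ) = (0.6854 − 0.2634)/(1 − 0.2634) = 0.573

0.573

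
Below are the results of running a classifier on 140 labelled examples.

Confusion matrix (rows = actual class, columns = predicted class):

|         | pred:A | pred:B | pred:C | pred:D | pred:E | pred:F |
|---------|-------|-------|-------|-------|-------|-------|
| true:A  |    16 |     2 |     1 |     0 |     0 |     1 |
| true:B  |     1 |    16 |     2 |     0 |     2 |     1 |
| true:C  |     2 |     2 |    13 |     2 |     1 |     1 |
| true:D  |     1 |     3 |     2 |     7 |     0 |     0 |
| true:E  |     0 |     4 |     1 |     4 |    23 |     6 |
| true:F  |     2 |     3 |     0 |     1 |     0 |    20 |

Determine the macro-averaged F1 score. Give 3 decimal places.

0.665

Per-class F1 score (2·TP/(2·TP+FP+FN)):
  A: TP=16, FP=1+2+1+0+2=6, FN=2+1+0+0+1=4 → 32/42 = 0.7619
  B: TP=16, FP=2+2+3+4+3=14, FN=1+2+0+2+1=6 → 32/52 = 0.6154
  C: TP=13, FP=1+2+2+1+0=6, FN=2+2+2+1+1=8 → 26/40 = 0.6500
  D: TP=7, FP=0+0+2+4+1=7, FN=1+3+2+0+0=6 → 14/27 = 0.5185
  E: TP=23, FP=0+2+1+0+0=3, FN=0+4+1+4+6=15 → 46/64 = 0.7188
  F: TP=20, FP=1+1+1+0+6=9, FN=2+3+0+1+0=6 → 40/55 = 0.7273
Macro-F1 score = mean = (0.7619 + 0.6154 + 0.6500 + 0.5185 + 0.7188 + 0.7273) / 6 = 0.665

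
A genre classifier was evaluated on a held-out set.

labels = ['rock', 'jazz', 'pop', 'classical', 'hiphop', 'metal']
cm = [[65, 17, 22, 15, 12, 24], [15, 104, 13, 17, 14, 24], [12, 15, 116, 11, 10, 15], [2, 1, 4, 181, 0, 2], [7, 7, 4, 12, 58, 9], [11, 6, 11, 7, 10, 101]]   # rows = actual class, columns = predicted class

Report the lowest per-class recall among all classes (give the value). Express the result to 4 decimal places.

0.4194

Per-class recall (TP/(TP+FN)):
  rock: TP=65, FN=17+22+15+12+24=90 → 65/155 = 0.41935
  jazz: TP=104, FN=15+13+17+14+24=83 → 104/187 = 0.55615
  pop: TP=116, FN=12+15+11+10+15=63 → 116/179 = 0.64804
  classical: TP=181, FN=2+1+4+0+2=9 → 181/190 = 0.95263
  hiphop: TP=58, FN=7+7+4+12+9=39 → 58/97 = 0.59794
  metal: TP=101, FN=11+6+11+7+10=45 → 101/146 = 0.69178
Lowest is class 'rock' with recall = 0.4194.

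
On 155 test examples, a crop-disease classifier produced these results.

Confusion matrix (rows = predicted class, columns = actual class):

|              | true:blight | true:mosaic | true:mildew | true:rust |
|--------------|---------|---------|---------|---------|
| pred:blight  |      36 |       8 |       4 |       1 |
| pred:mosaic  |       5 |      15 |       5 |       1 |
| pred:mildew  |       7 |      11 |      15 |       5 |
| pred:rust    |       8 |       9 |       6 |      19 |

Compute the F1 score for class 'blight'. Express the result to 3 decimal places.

0.686

Take TP from the diagonal, FP from the rest of the 'blight' prediction marginal, FN from the rest of the 'blight' actual marginal.
F1 score = 2·TP/(2·TP+FP+FN).
blight: TP=36, FP=8+4+1=13, FN=5+7+8=20 → 72/105 = 0.6857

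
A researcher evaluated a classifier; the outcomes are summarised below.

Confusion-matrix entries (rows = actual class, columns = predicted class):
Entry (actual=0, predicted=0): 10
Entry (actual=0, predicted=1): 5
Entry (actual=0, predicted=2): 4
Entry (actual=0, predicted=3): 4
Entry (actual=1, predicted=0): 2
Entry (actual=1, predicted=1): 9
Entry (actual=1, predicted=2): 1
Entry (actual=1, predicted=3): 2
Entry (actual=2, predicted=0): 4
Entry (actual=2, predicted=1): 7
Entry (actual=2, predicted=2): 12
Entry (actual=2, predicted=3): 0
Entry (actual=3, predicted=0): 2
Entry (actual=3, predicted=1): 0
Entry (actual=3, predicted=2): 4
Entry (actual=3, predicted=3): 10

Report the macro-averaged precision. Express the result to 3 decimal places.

0.545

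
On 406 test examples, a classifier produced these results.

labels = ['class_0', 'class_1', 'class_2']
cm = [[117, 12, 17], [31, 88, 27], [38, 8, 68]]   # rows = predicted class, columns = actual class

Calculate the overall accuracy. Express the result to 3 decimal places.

0.672

Accuracy = trace / total = (117+88+68=273) / 406 = 273/406 = 0.672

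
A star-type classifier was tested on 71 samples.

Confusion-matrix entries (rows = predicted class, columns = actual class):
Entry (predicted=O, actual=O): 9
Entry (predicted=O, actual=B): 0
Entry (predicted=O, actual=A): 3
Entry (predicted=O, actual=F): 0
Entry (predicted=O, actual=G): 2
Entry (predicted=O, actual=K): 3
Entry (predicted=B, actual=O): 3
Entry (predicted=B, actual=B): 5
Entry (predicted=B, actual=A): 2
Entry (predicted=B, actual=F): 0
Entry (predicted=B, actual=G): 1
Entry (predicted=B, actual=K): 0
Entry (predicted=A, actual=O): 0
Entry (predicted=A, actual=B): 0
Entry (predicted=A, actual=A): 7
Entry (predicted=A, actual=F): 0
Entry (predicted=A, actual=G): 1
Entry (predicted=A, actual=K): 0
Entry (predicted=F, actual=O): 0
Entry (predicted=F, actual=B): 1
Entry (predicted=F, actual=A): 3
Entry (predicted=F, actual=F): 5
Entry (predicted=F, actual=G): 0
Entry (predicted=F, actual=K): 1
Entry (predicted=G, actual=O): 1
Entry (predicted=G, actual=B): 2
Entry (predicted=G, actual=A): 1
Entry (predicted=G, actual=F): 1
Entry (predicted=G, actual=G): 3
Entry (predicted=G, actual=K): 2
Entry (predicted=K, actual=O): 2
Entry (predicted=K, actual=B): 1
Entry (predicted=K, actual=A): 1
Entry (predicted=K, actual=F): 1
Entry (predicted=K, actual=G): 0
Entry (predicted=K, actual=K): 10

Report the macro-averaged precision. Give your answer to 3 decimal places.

Per-class precision (TP/(TP+FP)):
  O: TP=9, FP=0+3+0+2+3=8 → 9/17 = 0.5294
  B: TP=5, FP=3+2+0+1+0=6 → 5/11 = 0.4545
  A: TP=7, FP=0+0+0+1+0=1 → 7/8 = 0.8750
  F: TP=5, FP=0+1+3+0+1=5 → 5/10 = 0.5000
  G: TP=3, FP=1+2+1+1+2=7 → 3/10 = 0.3000
  K: TP=10, FP=2+1+1+1+0=5 → 10/15 = 0.6667
Macro-precision = mean = (0.5294 + 0.4545 + 0.8750 + 0.5000 + 0.3000 + 0.6667) / 6 = 0.554

0.554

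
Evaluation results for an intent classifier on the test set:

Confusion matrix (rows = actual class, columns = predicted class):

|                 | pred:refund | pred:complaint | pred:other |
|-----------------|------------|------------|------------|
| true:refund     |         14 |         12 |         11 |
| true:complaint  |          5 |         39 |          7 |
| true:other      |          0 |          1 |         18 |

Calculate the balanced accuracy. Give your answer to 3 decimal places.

Balanced accuracy = mean of per-class recall.
  refund: recall = 14/37 = 0.3784
  complaint: recall = 39/51 = 0.7647
  other: recall = 18/19 = 0.9474
Mean = (0.3784 + 0.7647 + 0.9474) / 3 = 0.697

0.697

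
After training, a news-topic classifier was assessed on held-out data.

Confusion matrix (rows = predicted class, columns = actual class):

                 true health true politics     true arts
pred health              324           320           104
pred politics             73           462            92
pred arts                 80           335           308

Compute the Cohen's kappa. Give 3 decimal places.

0.293

Observed agreement pₒ = trace/N = 1094/2098 = 0.5214
Expected agreement pₑ = Σ (rowᵢ·colᵢ)/N² = (477·748 + 1117·627 + 504·723)/2098² = 0.3230
κ = (pₒ − pₑ)/(1 − pₑ) = (0.5214 − 0.3230)/(1 − 0.3230) = 0.293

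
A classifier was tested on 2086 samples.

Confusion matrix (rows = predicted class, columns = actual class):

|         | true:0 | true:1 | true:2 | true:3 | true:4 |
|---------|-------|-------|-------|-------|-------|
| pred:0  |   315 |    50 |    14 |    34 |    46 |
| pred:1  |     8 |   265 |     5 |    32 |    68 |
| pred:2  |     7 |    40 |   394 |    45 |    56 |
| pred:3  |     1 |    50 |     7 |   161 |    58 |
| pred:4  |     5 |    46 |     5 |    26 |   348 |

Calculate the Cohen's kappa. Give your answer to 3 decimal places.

0.637

Observed agreement pₒ = trace/N = 1483/2086 = 0.7109
Expected agreement pₑ = Σ (rowᵢ·colᵢ)/N² = (336·459 + 451·378 + 425·542 + 298·277 + 576·430)/2086² = 0.2034
κ = (pₒ − pₑ)/(1 − pₑ) = (0.7109 − 0.2034)/(1 − 0.2034) = 0.637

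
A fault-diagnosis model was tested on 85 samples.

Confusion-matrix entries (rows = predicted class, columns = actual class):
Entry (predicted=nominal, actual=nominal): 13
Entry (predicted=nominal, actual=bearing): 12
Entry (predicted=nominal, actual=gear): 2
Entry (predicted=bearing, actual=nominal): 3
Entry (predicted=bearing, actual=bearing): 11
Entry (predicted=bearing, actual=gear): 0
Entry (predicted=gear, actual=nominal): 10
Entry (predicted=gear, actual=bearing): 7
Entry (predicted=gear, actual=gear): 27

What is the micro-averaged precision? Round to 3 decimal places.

0.600

Micro-averaging pools counts across classes: ΣTP=51, ΣFP=34, ΣFN=34.
Micro-precision = TP/(TP+FP) on pooled counts = 0.600 (equals overall accuracy in single-label multiclass).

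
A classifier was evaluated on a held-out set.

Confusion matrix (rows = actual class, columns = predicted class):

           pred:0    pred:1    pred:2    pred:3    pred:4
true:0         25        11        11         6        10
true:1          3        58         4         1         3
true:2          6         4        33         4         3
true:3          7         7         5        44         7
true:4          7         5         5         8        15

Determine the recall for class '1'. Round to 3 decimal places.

0.841

One-vs-rest for '1': TP = diagonal; FP = other classes predicted '1'; FN = '1' predicted as other.
recall = TP/(TP+FN).
1: TP=58, FN=3+4+1+3=11 → 58/69 = 0.8406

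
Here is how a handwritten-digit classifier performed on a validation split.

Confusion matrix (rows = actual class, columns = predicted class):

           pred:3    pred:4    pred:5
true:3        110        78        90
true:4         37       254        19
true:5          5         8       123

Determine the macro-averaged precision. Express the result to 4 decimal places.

0.6670

Per-class precision (TP/(TP+FP)):
  3: TP=110, FP=37+5=42 → 110/152 = 0.72368
  4: TP=254, FP=78+8=86 → 254/340 = 0.74706
  5: TP=123, FP=90+19=109 → 123/232 = 0.53017
Macro-precision = mean = (0.72368 + 0.74706 + 0.53017) / 3 = 0.6670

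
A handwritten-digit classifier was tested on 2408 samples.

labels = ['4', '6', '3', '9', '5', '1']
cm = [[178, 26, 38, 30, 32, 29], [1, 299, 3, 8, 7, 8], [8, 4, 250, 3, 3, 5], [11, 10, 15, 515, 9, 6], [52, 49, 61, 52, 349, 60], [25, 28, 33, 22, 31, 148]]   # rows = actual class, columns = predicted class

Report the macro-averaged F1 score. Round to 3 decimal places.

0.700

Per-class F1 score (2·TP/(2·TP+FP+FN)):
  4: TP=178, FP=1+8+11+52+25=97, FN=26+38+30+32+29=155 → 356/608 = 0.5855
  6: TP=299, FP=26+4+10+49+28=117, FN=1+3+8+7+8=27 → 598/742 = 0.8059
  3: TP=250, FP=38+3+15+61+33=150, FN=8+4+3+3+5=23 → 500/673 = 0.7429
  9: TP=515, FP=30+8+3+52+22=115, FN=11+10+15+9+6=51 → 1030/1196 = 0.8612
  5: TP=349, FP=32+7+3+9+31=82, FN=52+49+61+52+60=274 → 698/1054 = 0.6622
  1: TP=148, FP=29+8+5+6+60=108, FN=25+28+33+22+31=139 → 296/543 = 0.5451
Macro-F1 score = mean = (0.5855 + 0.8059 + 0.7429 + 0.8612 + 0.6622 + 0.5451) / 6 = 0.700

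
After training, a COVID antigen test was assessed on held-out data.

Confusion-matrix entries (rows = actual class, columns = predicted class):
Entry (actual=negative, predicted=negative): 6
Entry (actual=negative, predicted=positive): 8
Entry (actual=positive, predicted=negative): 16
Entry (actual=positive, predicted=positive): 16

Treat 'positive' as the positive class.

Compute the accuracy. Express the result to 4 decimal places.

Accuracy = (TP+TN)/N = (16+6)/46 = 0.4783

0.4783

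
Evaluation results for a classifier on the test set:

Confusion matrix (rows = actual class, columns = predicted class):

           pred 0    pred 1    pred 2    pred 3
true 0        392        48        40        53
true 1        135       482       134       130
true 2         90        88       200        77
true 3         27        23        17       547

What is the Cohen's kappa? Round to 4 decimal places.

0.5331

Observed agreement pₒ = trace/N = 1621/2483 = 0.65284
Expected agreement pₑ = Σ (rowᵢ·colᵢ)/N² = (533·644 + 881·641 + 455·391 + 614·807)/2483² = 0.25650
κ = (pₒ − pₑ)/(1 − pₑ) = (0.65284 − 0.25650)/(1 − 0.25650) = 0.5331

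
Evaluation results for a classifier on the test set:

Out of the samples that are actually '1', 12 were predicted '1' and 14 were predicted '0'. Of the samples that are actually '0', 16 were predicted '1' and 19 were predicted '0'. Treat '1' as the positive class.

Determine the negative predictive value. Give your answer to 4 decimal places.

0.5758

NPV = TN/(TN+FN) = 19/(19+14) = 0.5758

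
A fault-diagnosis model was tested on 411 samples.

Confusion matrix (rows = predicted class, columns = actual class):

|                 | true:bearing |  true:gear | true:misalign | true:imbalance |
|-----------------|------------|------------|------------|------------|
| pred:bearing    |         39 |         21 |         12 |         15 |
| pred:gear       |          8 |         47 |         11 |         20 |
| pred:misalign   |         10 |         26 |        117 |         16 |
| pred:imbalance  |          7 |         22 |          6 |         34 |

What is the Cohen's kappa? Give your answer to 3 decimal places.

0.418

Observed agreement pₒ = trace/N = 237/411 = 0.5766
Expected agreement pₑ = Σ (rowᵢ·colᵢ)/N² = (64·87 + 116·86 + 146·169 + 85·69)/411² = 0.2728
κ = (pₒ − pₑ)/(1 − pₑ) = (0.5766 − 0.2728)/(1 − 0.2728) = 0.418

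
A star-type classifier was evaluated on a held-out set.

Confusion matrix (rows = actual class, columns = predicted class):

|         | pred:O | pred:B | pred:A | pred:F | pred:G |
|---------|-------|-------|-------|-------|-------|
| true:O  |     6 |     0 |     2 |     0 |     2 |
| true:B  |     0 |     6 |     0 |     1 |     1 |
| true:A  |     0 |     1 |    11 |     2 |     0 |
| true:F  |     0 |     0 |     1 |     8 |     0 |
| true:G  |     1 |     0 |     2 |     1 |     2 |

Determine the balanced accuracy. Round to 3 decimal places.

Balanced accuracy = mean of per-class recall.
  O: recall = 6/10 = 0.6000
  B: recall = 6/8 = 0.7500
  A: recall = 11/14 = 0.7857
  F: recall = 8/9 = 0.8889
  G: recall = 2/6 = 0.3333
Mean = (0.6000 + 0.7500 + 0.7857 + 0.8889 + 0.3333) / 5 = 0.672

0.672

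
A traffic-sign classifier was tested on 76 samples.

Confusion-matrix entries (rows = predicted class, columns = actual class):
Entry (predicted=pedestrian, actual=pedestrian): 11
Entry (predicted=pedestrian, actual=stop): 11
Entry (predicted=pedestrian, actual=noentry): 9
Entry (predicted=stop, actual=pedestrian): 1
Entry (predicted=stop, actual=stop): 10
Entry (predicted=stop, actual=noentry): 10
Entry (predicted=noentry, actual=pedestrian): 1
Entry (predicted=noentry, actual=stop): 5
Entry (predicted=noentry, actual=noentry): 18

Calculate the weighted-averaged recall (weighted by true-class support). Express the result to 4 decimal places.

Per-class recall (TP/(TP+FN)):
  pedestrian: TP=11, FN=1+1=2 → 11/13 = 0.84615
  stop: TP=10, FN=11+5=16 → 10/26 = 0.38462
  noentry: TP=18, FN=9+10=19 → 18/37 = 0.48649
Weighted-recall = Σ (supportᵢ/N)·recallᵢ with N=76: (13/76)·0.84615 + (26/76)·0.38462 + (37/76)·0.48649 = 0.5132

0.5132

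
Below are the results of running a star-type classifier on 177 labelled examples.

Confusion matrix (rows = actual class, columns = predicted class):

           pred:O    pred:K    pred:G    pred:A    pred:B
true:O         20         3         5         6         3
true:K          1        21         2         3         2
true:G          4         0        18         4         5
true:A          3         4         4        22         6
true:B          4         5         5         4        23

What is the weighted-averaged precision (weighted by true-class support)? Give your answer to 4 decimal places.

0.5885

Per-class precision (TP/(TP+FP)):
  O: TP=20, FP=1+4+3+4=12 → 20/32 = 0.62500
  K: TP=21, FP=3+0+4+5=12 → 21/33 = 0.63636
  G: TP=18, FP=5+2+4+5=16 → 18/34 = 0.52941
  A: TP=22, FP=6+3+4+4=17 → 22/39 = 0.56410
  B: TP=23, FP=3+2+5+6=16 → 23/39 = 0.58974
Weighted-precision = Σ (supportᵢ/N)·precisionᵢ with N=177: (37/177)·0.62500 + (29/177)·0.63636 + (31/177)·0.52941 + (39/177)·0.56410 + (41/177)·0.58974 = 0.5885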